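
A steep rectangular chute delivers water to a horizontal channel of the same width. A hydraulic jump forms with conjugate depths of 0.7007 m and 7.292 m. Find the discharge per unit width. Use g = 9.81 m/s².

q = 14.15 m²/s

For a rectangular channel the momentum equation gives q² = ½·g·y₁·y₂·(y₁ + y₂) = ½×9.81×0.7007×7.292×7.993 = 200.3.
q = √200.3 = 14.15 m²/s.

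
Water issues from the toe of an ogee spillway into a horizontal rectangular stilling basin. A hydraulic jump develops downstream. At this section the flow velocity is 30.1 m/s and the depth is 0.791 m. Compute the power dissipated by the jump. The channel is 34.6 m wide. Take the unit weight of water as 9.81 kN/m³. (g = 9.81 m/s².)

Fr₁ = V₁/√(g·y₁) = 30.1/√(9.81×0.791) = 10.8.
By Bélanger, y₂/y₁ = ½[√(1 + 8Fr₁²) − 1] = ½[√935.1 − 1] = 14.8.
y₂ = 14.8 × 0.791 = 11.7 m.
Head loss: ΔE = (y₂ − y₁)³/(4y₁y₂) = (11.7 − 0.791)³/(4×0.791×11.7) = 1298/37.0 = 35.1 m.
q = V₁·y₁ = 30.1 × 0.791 = 23.8 m²/s. Q = q·b = 23.8 × 34.6 = 824 m³/s. P = γ·Q·ΔE = 9.81 × 824 × 35.1 = 283329 kW.

P = 283329 kW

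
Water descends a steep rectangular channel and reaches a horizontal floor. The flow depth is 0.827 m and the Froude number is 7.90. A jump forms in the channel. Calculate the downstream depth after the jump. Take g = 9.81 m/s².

y₂ = 8.84 m

Fr₁ = 7.90 (given).
Sequent-depth ratio: y₂/y₁ = ½[√(1 + 8Fr₁²) − 1] = ½[√500.3 − 1] = 10.7.
y₂ = 10.7 × 0.827 = 8.84 m.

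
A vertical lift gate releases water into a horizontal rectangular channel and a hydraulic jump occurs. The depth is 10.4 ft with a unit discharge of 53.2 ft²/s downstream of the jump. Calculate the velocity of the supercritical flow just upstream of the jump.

V₂ = q/y₂ = 53.2/10.4 = 5.12 ft/s; Fr₂ = V₂/√(g·y₂) = 0.280.
Applying the sequent-depth relation in reverse, y₁/y₂ = ½[√(1 + 8Fr₂²) − 1] = ½[√1.625 − 1] = 0.137.
y₁ = 0.137 × 10.4 = 1.43 ft.
V₁ = q/y₁ = 53.2/1.43 = 37.2 ft/s.

V₁ = 37.2 ft/s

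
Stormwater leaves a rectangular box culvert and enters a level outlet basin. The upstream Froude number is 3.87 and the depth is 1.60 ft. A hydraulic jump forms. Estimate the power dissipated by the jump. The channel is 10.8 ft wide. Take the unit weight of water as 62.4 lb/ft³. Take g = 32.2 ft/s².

Fr₁ = 3.87 (given).
From the momentum equation for a rectangular channel, y₂/y₁ = ½[√(1 + 8Fr₁²) − 1] = ½[√120.8 − 1] = 5.00.
y₂ = 5.00 × 1.60 = 7.99 ft.
V₁ = Fr₁·√(g·y₁) = 3.87×√(32.2×1.60) = 27.8 ft/s; q = V₁·y₁ = 44.4 ft²/s. V₂ = q/y₂ = 44.4/7.99 = 5.56 ft/s. E₁ = y₁ + V₁²/2g = 13.6 ft; E₂ = y₂ + V₂²/2g = 8.47 ft. ΔE = E₁ − E₂ = 5.11 ft.
Q = q·b = 44.4 × 10.8 = 480 cfs. P = γ·Q·ΔE/550 = 62.4 × 480 × 5.11 / 550 = 278 hp.

P = 278 hp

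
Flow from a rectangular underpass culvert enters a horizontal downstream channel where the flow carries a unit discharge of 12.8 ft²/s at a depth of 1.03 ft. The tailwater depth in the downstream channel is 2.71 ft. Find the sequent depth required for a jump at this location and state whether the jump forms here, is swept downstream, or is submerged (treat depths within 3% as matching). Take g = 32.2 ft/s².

y₂ = 2.67 ft; the jump forms here

V₁ = q/y₁ = 12.8/1.03 = 12.4 ft/s. Fr₁ = V₁/√(g·y₁) = 12.4/√(32.2×1.03) = 2.16.
From the momentum equation for a rectangular channel, y₂/y₁ = ½[√(1 + 8Fr₁²) − 1] = ½[√38.25 − 1] = 2.59.
y₂ = 2.59 × 1.03 = 2.67 ft.
Tailwater y_tw = 2.71 ft: y_tw ≈ y₂, so the jump forms here.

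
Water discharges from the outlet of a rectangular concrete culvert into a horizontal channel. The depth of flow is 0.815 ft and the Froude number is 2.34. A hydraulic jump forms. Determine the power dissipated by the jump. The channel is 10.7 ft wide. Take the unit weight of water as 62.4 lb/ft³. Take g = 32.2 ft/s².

P = 5.35 hp

Fr₁ = 2.34 (given).
From the momentum equation for a rectangular channel, y₂/y₁ = ½[√(1 + 8Fr₁²) − 1] = ½[√44.80 − 1] = 2.85.
y₂ = 2.85 × 0.815 = 2.32 ft.
V₁ = Fr₁·√(g·y₁) = 2.34×√(32.2×0.815) = 12.0 ft/s; q = V₁·y₁ = 9.77 ft²/s. V₂ = q/y₂ = 9.77/2.32 = 4.21 ft/s. E₁ = y₁ + V₁²/2g = 3.05 ft; E₂ = y₂ + V₂²/2g = 2.60 ft. ΔE = E₁ − E₂ = 0.451 ft.
Q = q·b = 9.77 × 10.7 = 105 cfs. P = γ·Q·ΔE/550 = 62.4 × 105 × 0.451 / 550 = 5.35 hp.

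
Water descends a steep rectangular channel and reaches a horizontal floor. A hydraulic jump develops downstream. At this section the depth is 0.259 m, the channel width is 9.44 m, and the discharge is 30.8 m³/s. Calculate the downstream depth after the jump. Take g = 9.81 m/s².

y₂ = 2.77 m

q = Q/b = 30.8/9.44 = 3.26 m²/s; V₁ = q/y₁ = 12.6 m/s. Fr₁ = V₁/√(g·y₁) = 7.90.
From the momentum equation for a rectangular channel, y₂/y₁ = ½[√(1 + 8Fr₁²) − 1] = ½[√500.7 − 1] = 10.7.
y₂ = 10.7 × 0.259 = 2.77 m.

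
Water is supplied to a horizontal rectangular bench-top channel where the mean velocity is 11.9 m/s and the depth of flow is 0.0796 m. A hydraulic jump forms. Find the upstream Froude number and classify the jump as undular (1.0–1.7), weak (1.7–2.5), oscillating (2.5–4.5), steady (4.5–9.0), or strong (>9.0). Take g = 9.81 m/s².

Fr₁ = V₁/√(g·y₁) = 11.9/√(9.81×0.0796) = 13.5.
Fr₁ = 13.5 lies in the strong range.

Fr₁ = 13.5; strong jump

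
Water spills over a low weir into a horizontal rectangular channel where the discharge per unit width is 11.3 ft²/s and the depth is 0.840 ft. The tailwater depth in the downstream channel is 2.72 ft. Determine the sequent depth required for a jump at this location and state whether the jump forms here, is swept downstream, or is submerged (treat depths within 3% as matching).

y₂ = 2.68 ft; the jump forms here

V₁ = q/y₁ = 11.3/0.840 = 13.5 ft/s. Fr₁ = V₁/√(g·y₁) = 13.5/√(32.2×0.840) = 2.59.
From the momentum equation for a rectangular channel, y₂/y₁ = ½[√(1 + 8Fr₁²) − 1] = ½[√54.52 − 1] = 3.19.
y₂ = 3.19 × 0.840 = 2.68 ft.
Tailwater y_tw = 2.72 ft: y_tw ≈ y₂, so the jump forms here.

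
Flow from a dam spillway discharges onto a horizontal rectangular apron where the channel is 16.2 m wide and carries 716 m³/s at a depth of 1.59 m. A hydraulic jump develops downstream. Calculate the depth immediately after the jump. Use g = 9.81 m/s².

y₂ = 15.1 m

q = Q/b = 716/16.2 = 44.2 m²/s; V₁ = q/y₁ = 27.8 m/s. Fr₁ = V₁/√(g·y₁) = 7.04.
Sequent-depth ratio: y₂/y₁ = ½[√(1 + 8Fr₁²) − 1] = ½[√397.3 − 1] = 9.47.
y₂ = 9.47 × 1.59 = 15.1 m.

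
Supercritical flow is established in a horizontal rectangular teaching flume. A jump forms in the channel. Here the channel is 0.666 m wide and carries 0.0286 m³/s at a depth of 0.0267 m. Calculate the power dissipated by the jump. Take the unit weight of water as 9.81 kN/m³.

q = Q/b = 0.0286/0.666 = 0.0429 m²/s; V₁ = q/y₁ = 1.61 m/s. Fr₁ = V₁/√(g·y₁) = 3.14.
By Bélanger, y₂/y₁ = ½[√(1 + 8Fr₁²) − 1] = ½[√80.01 − 1] = 3.97.
y₂ = 3.97 × 0.0267 = 0.106 m.
V₂ = q/y₂ = 0.0429/0.106 = 0.405 m/s. E₁ = y₁ + V₁²/2g = 0.159 m; E₂ = y₂ + V₂²/2g = 0.114 m. ΔE = E₁ − E₂ = 0.0441 m.
P = γ·Q·ΔE = 9.81 × 0.0286 × 0.0441 = 0.0124 kW.

P = 0.0124 kW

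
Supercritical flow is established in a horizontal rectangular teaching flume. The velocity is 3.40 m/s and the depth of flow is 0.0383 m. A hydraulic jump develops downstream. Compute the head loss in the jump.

ΔE = 0.335 m

Fr₁ = V₁/√(g·y₁) = 3.40/√(9.81×0.0383) = 5.55.
From the momentum equation for a rectangular channel, y₂/y₁ = ½[√(1 + 8Fr₁²) − 1] = ½[√247.1 − 1] = 7.36.
y₂ = 7.36 × 0.0383 = 0.282 m.
Head loss: ΔE = (y₂ − y₁)³/(4y₁y₂) = (0.282 − 0.0383)³/(4×0.0383×0.282) = 0.0145/0.0432 = 0.335 m.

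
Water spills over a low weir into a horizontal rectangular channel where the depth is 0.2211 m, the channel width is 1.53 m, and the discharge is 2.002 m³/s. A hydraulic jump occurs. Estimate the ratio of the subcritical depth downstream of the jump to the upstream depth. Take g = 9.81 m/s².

q = Q/b = 2.002/1.53 = 1.308 m²/s; V₁ = q/y₁ = 5.918 m/s. Fr₁ = V₁/√(g·y₁) = 4.018.
From the momentum equation for a rectangular channel, y₂/y₁ = ½[√(1 + 8Fr₁²) − 1] = ½[√130.18 − 1] = 5.205.

y₂/y₁ = 5.205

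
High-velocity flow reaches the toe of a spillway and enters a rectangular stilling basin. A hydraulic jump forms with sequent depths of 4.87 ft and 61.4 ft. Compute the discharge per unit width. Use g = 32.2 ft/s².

q = 565 ft²/s

For a rectangular channel the momentum equation gives q² = ½·g·y₁·y₂·(y₁ + y₂) = ½×32.2×4.87×61.4×66.3 = 319036.
q = √319036 = 565 ft²/s.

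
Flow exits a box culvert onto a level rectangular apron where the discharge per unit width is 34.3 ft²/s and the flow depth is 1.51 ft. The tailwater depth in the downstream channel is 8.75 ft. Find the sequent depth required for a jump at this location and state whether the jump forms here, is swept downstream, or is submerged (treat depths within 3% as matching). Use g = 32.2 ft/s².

y₂ = 6.24 ft; the jump is submerged

V₁ = q/y₁ = 34.3/1.51 = 22.7 ft/s. Fr₁ = V₁/√(g·y₁) = 22.7/√(32.2×1.51) = 3.26.
Sequent-depth ratio: y₂/y₁ = ½[√(1 + 8Fr₁²) − 1] = ½[√85.90 − 1] = 4.13.
y₂ = 4.13 × 1.51 = 6.24 ft.
Tailwater y_tw = 8.75 ft: y_tw > y₂, so the jump is submerged.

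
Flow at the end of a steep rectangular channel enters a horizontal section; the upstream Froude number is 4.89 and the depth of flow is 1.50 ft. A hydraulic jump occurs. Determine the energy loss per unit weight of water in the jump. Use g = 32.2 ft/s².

Fr₁ = 4.89 (given).
Conjugate-depth relation: y₂/y₁ = ½[√(1 + 8Fr₁²) − 1] = ½[√192.3 − 1] = 6.43.
y₂ = 6.43 × 1.50 = 9.65 ft.
V₁ = Fr₁·√(g·y₁) = 4.89×√(32.2×1.50) = 34.0 ft/s; q = V₁·y₁ = 51.0 ft²/s. V₂ = q/y₂ = 51.0/9.65 = 5.28 ft/s. E₁ = y₁ + V₁²/2g = 19.4 ft; E₂ = y₂ + V₂²/2g = 10.1 ft. ΔE = E₁ − E₂ = 9.35 ft.

ΔE = 9.35 ft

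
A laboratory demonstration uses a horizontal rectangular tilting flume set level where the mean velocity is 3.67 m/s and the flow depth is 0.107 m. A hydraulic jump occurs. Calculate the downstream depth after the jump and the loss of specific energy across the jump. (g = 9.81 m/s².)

Fr₁ = V₁/√(g·y₁) = 3.67/√(9.81×0.107) = 3.58.
Bélanger equation: y₂/y₁ = ½[√(1 + 8Fr₁²) − 1] = ½[√103.7 − 1] = 4.59.
y₂ = 4.59 × 0.107 = 0.491 m.
q = V₁·y₁ = 3.67 × 0.107 = 0.393 m²/s. V₂ = q/y₂ = 0.393/0.491 = 0.799 m/s. E₁ = y₁ + V₁²/2g = 0.793 m; E₂ = y₂ + V₂²/2g = 0.524 m. ΔE = E₁ − E₂ = 0.270 m.

y₂ = 0.491 m; ΔE = 0.270 m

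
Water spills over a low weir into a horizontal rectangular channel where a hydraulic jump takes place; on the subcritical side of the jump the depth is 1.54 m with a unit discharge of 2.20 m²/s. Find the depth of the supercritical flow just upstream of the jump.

V₂ = q/y₂ = 2.20/1.54 = 1.43 m/s; Fr₂ = V₂/√(g·y₂) = 0.368.
Applying the sequent-depth relation in reverse, y₁/y₂ = ½[√(1 + 8Fr₂²) − 1] = ½[√2.081 − 1] = 0.221.
y₁ = 0.221 × 1.54 = 0.341 m.

y₁ = 0.341 m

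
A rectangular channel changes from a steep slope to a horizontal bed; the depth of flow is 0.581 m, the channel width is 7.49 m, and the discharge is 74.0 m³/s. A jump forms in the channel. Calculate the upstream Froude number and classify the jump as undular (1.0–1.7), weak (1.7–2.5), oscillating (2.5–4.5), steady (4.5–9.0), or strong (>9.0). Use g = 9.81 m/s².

Fr₁ = 7.12; steady jump

q = Q/b = 74.0/7.49 = 9.88 m²/s; V₁ = q/y₁ = 17.0 m/s. Fr₁ = V₁/√(g·y₁) = 7.12.
Fr₁ = 7.12 lies in the steady range.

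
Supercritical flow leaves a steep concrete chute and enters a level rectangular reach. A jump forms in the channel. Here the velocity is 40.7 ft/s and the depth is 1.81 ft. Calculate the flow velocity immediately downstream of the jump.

V₂ = 5.77 ft/s

Fr₁ = V₁/√(g·y₁) = 40.7/√(32.2×1.81) = 5.33.
By Bélanger, y₂/y₁ = ½[√(1 + 8Fr₁²) − 1] = ½[√228.4 − 1] = 7.06.
y₂ = 7.06 × 1.81 = 12.8 ft.
q = V₁·y₁ = 40.7 × 1.81 = 73.7 ft²/s.
V₂ = q/y₂ = 73.7/12.8 = 5.77 ft/s.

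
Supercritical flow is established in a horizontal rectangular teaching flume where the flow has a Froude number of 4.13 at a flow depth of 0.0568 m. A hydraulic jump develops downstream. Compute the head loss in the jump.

Fr₁ = 4.13 (given).
From the momentum equation for a rectangular channel, y₂/y₁ = ½[√(1 + 8Fr₁²) − 1] = ½[√137.5 − 1] = 5.36.
y₂ = 5.36 × 0.0568 = 0.305 m.
V₁ = Fr₁·√(g·y₁) = 4.13×√(9.81×0.0568) = 3.08 m/s; q = V₁·y₁ = 0.175 m²/s. V₂ = q/y₂ = 0.175/0.305 = 0.575 m/s. E₁ = y₁ + V₁²/2g = 0.541 m; E₂ = y₂ + V₂²/2g = 0.321 m. ΔE = E₁ − E₂ = 0.220 m.

ΔE = 0.220 m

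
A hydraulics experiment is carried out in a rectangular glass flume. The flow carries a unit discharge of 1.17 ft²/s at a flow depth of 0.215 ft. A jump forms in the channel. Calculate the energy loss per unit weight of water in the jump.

V₁ = q/y₁ = 1.17/0.215 = 5.44 ft/s. Fr₁ = V₁/√(g·y₁) = 5.44/√(32.2×0.215) = 2.07.
By Bélanger, y₂/y₁ = ½[√(1 + 8Fr₁²) − 1] = ½[√35.22 − 1] = 2.47.
y₂ = 2.47 × 0.215 = 0.530 ft.
Head loss: ΔE = (y₂ − y₁)³/(4y₁y₂) = (0.530 − 0.215)³/(4×0.215×0.530) = 0.0314/0.456 = 0.0688 ft.

ΔE = 0.0688 ft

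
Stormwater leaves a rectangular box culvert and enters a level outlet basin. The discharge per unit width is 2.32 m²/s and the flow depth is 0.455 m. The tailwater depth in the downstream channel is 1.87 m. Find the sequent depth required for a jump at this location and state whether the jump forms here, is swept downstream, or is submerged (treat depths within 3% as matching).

V₁ = q/y₁ = 2.32/0.455 = 5.10 m/s. Fr₁ = V₁/√(g·y₁) = 5.10/√(9.81×0.455) = 2.41.
Bélanger equation: y₂/y₁ = ½[√(1 + 8Fr₁²) − 1] = ½[√47.60 − 1] = 2.95.
y₂ = 2.95 × 0.455 = 1.34 m.
Tailwater y_tw = 1.87 m: y_tw > y₂, so the jump is submerged.

y₂ = 1.34 m; the jump is submerged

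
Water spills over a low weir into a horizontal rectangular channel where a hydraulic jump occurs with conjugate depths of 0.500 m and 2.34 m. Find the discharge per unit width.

For a rectangular channel the momentum equation gives q² = ½·g·y₁·y₂·(y₁ + y₂) = ½×9.81×0.500×2.34×2.84 = 16.3.
q = √16.3 = 4.04 m²/s.

q = 4.04 m²/s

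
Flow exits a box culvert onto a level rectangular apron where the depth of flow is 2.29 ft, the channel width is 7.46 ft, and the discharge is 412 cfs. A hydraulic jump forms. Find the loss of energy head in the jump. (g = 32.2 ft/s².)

q = Q/b = 412/7.46 = 55.2 ft²/s; V₁ = q/y₁ = 24.1 ft/s. Fr₁ = V₁/√(g·y₁) = 2.81.
Bélanger equation: y₂/y₁ = ½[√(1 + 8Fr₁²) − 1] = ½[√64.10 − 1] = 3.50.
y₂ = 3.50 × 2.29 = 8.02 ft.
Head loss: ΔE = (y₂ − y₁)³/(4y₁y₂) = (8.02 − 2.29)³/(4×2.29×8.02) = 188/73.5 = 2.56 ft.

ΔE = 2.56 ft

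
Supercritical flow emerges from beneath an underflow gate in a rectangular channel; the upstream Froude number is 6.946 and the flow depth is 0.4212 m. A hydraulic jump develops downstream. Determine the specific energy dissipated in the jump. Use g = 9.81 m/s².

ΔE = 6.533 m

Fr₁ = 6.946 (given).
By Bélanger, y₂/y₁ = ½[√(1 + 8Fr₁²) − 1] = ½[√386.98 − 1] = 9.336.
y₂ = 9.336 × 0.4212 = 3.932 m.
Head loss: ΔE = (y₂ − y₁)³/(4y₁y₂) = (3.932 − 0.4212)³/(4×0.4212×3.932) = 43.28/6.625 = 6.533 m.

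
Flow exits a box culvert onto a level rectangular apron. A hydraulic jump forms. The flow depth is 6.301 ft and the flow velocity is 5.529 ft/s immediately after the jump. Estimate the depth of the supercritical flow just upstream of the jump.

Fr₂ = V₂/√(g·y₂) = 5.529/√(32.2×6.301) = 0.3882.
Since the conjugate-depth ratio holds either way, y₁/y₂ = ½[√(1 + 8Fr₂²) − 1] = ½[√2.2054 − 1] = 0.2425.
y₁ = 0.2425 × 6.301 = 1.528 ft.

y₁ = 1.528 ft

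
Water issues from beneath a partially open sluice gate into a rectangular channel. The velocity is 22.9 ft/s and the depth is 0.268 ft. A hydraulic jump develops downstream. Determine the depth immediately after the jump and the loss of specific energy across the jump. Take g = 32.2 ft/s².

y₂ = 2.82 ft; ΔE = 5.51 ft

Fr₁ = V₁/√(g·y₁) = 22.9/√(32.2×0.268) = 7.80.
Bélanger equation: y₂/y₁ = ½[√(1 + 8Fr₁²) − 1] = ½[√487.1 − 1] = 10.5.
y₂ = 10.5 × 0.268 = 2.82 ft.
Head loss: ΔE = (y₂ − y₁)³/(4y₁y₂) = (2.82 − 0.268)³/(4×0.268×2.82) = 16.7/3.03 = 5.51 ft.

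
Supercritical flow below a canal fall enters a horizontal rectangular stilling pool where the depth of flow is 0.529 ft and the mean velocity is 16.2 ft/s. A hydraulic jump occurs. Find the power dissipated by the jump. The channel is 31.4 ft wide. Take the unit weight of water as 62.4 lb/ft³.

P = 53.8 hp

Fr₁ = V₁/√(g·y₁) = 16.2/√(32.2×0.529) = 3.93.
From the momentum equation for a rectangular channel, y₂/y₁ = ½[√(1 + 8Fr₁²) − 1] = ½[√124.3 − 1] = 5.07.
y₂ = 5.07 × 0.529 = 2.68 ft.
Head loss: ΔE = (y₂ − y₁)³/(4y₁y₂) = (2.68 − 0.529)³/(4×0.529×2.68) = 10.0/5.68 = 1.76 ft.
q = V₁·y₁ = 16.2 × 0.529 = 8.57 ft²/s. Q = q·b = 8.57 × 31.4 = 269 cfs. P = γ·Q·ΔE/550 = 62.4 × 269 × 1.76 / 550 = 53.8 hp.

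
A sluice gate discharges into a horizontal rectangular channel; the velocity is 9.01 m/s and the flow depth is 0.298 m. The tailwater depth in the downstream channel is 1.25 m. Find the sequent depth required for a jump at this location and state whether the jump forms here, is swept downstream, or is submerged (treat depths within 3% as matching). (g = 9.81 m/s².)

y₂ = 2.08 m; the jump is swept downstream

Fr₁ = V₁/√(g·y₁) = 9.01/√(9.81×0.298) = 5.27.
Bélanger equation: y₂/y₁ = ½[√(1 + 8Fr₁²) − 1] = ½[√223.2 − 1] = 6.97.
y₂ = 6.97 × 0.298 = 2.08 m.
Tailwater y_tw = 1.25 m: y_tw < y₂, so the jump is swept downstream.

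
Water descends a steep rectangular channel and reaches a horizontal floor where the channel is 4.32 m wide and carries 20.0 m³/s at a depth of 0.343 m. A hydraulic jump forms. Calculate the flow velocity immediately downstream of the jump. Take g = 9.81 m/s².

q = Q/b = 20.0/4.32 = 4.63 m²/s; V₁ = q/y₁ = 13.5 m/s. Fr₁ = V₁/√(g·y₁) = 7.36.
Conjugate-depth relation: y₂/y₁ = ½[√(1 + 8Fr₁²) − 1] = ½[√434.1 − 1] = 9.92.
y₂ = 9.92 × 0.343 = 3.40 m.
V₂ = q/y₂ = 4.63/3.40 = 1.36 m/s.

V₂ = 1.36 m/s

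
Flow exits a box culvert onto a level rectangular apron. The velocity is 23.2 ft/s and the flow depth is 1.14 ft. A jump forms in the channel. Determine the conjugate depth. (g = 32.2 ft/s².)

y₂ = 5.63 ft

Fr₁ = V₁/√(g·y₁) = 23.2/√(32.2×1.14) = 3.83.
Sequent-depth ratio: y₂/y₁ = ½[√(1 + 8Fr₁²) − 1] = ½[√118.3 − 1] = 4.94.
y₂ = 4.94 × 1.14 = 5.63 ft.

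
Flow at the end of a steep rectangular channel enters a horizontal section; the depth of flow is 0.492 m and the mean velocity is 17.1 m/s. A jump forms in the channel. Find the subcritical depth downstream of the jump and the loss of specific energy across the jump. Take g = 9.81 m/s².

Fr₁ = V₁/√(g·y₁) = 17.1/√(9.81×0.492) = 7.78.
Conjugate-depth relation: y₂/y₁ = ½[√(1 + 8Fr₁²) − 1] = ½[√485.7 − 1] = 10.5.
y₂ = 10.5 × 0.492 = 5.18 m.
Head loss: ΔE = (y₂ − y₁)³/(4y₁y₂) = (5.18 − 0.492)³/(4×0.492×5.18) = 103/10.2 = 10.1 m.

y₂ = 5.18 m; ΔE = 10.1 m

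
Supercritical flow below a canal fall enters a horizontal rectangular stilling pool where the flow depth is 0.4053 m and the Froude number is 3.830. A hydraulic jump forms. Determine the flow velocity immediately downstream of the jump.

Fr₁ = 3.830 (given).
Sequent-depth ratio: y₂/y₁ = ½[√(1 + 8Fr₁²) − 1] = ½[√118.35 − 1] = 4.939.
y₂ = 4.939 × 0.4053 = 2.002 m.
V₁ = Fr₁·√(g·y₁) = 3.830×√(9.81×0.4053) = 7.637 m/s; q = V₁·y₁ = 3.095 m²/s.
V₂ = q/y₂ = 3.095/2.002 = 1.546 m/s.

V₂ = 1.546 m/s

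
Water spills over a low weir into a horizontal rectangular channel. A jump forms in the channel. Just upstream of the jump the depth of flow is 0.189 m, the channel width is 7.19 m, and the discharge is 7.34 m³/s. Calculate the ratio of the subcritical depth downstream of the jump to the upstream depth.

y₂/y₁ = 5.13

q = Q/b = 7.34/7.19 = 1.02 m²/s; V₁ = q/y₁ = 5.40 m/s. Fr₁ = V₁/√(g·y₁) = 3.97.
Sequent-depth ratio: y₂/y₁ = ½[√(1 + 8Fr₁²) − 1] = ½[√126.9 − 1] = 5.13.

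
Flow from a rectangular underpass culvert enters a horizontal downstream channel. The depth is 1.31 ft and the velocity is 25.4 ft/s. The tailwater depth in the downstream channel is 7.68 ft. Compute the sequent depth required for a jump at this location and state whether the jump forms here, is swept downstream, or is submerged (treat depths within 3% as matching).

y₂ = 6.62 ft; the jump is submerged

Fr₁ = V₁/√(g·y₁) = 25.4/√(32.2×1.31) = 3.91.
From the momentum equation for a rectangular channel, y₂/y₁ = ½[√(1 + 8Fr₁²) − 1] = ½[√123.4 − 1] = 5.05.
y₂ = 5.05 × 1.31 = 6.62 ft.
Tailwater y_tw = 7.68 ft: y_tw > y₂, so the jump is submerged.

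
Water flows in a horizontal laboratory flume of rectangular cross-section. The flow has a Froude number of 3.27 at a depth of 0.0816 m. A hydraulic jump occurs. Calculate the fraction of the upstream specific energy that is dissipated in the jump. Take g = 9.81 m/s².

Fr₁ = 3.27 (given).
By Bélanger, y₂/y₁ = ½[√(1 + 8Fr₁²) − 1] = ½[√86.54 − 1] = 4.15.
y₂ = 4.15 × 0.0816 = 0.339 m.
E₁ = y₁(1 + Fr₁²/2) = 0.0816×(1 + 3.27²/2) = 0.518 m. ΔE = (y₂ − y₁)³/(4y₁y₂) = 0.154 m. ΔE/E₁ = 0.154/0.518 = 0.297.

ΔE/E₁ = 0.297 (29.7%)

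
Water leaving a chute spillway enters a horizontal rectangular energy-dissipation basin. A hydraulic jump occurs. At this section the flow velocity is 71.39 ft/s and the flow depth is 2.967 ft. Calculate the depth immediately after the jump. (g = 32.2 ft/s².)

y₂ = 29.20 ft

Fr₁ = V₁/√(g·y₁) = 71.39/√(32.2×2.967) = 7.304.
Sequent-depth ratio: y₂/y₁ = ½[√(1 + 8Fr₁²) − 1] = ½[√427.77 − 1] = 9.841.
y₂ = 9.841 × 2.967 = 29.20 ft.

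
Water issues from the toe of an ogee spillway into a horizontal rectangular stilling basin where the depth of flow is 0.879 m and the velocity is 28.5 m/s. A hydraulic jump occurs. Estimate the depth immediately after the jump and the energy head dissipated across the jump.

y₂ = 11.6 m; ΔE = 30.4 m

Fr₁ = V₁/√(g·y₁) = 28.5/√(9.81×0.879) = 9.71.
Sequent-depth ratio: y₂/y₁ = ½[√(1 + 8Fr₁²) − 1] = ½[√754.6 − 1] = 13.2.
y₂ = 13.2 × 0.879 = 11.6 m.
Head loss: ΔE = (y₂ − y₁)³/(4y₁y₂) = (11.6 − 0.879)³/(4×0.879×11.6) = 1244/40.9 = 30.4 m.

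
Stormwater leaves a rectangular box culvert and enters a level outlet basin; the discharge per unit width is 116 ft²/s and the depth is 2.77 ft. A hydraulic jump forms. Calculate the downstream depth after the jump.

V₁ = q/y₁ = 116/2.77 = 41.9 ft/s. Fr₁ = V₁/√(g·y₁) = 41.9/√(32.2×2.77) = 4.43.
By Bélanger, y₂/y₁ = ½[√(1 + 8Fr₁²) − 1] = ½[√158.3 − 1] = 5.79.
y₂ = 5.79 × 2.77 = 16.0 ft.

y₂ = 16.0 ft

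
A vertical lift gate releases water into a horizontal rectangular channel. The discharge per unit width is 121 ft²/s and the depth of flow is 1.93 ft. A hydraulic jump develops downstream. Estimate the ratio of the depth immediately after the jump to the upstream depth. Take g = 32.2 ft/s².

V₁ = q/y₁ = 121/1.93 = 62.7 ft/s. Fr₁ = V₁/√(g·y₁) = 62.7/√(32.2×1.93) = 7.95.
Bélanger equation: y₂/y₁ = ½[√(1 + 8Fr₁²) − 1] = ½[√507.0 − 1] = 10.8.

y₂/y₁ = 10.8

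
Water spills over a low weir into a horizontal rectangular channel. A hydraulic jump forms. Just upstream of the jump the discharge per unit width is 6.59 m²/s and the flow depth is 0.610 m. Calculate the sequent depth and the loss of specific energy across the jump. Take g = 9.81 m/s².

y₂ = 3.52 m; ΔE = 2.86 m

V₁ = q/y₁ = 6.59/0.610 = 10.8 m/s. Fr₁ = V₁/√(g·y₁) = 10.8/√(9.81×0.610) = 4.42.
From the momentum equation for a rectangular channel, y₂/y₁ = ½[√(1 + 8Fr₁²) − 1] = ½[√157.0 − 1] = 5.77.
y₂ = 5.77 × 0.610 = 3.52 m.
V₂ = q/y₂ = 6.59/3.52 = 1.87 m/s. E₁ = y₁ + V₁²/2g = 6.56 m; E₂ = y₂ + V₂²/2g = 3.70 m. ΔE = E₁ − E₂ = 2.86 m.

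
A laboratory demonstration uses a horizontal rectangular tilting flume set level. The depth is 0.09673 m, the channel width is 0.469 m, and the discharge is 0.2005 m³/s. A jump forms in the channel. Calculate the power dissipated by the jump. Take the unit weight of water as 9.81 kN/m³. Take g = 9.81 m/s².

q = Q/b = 0.2005/0.469 = 0.4275 m²/s; V₁ = q/y₁ = 4.420 m/s. Fr₁ = V₁/√(g·y₁) = 4.537.
Bélanger equation: y₂/y₁ = ½[√(1 + 8Fr₁²) − 1] = ½[√165.67 − 1] = 5.936.
y₂ = 5.936 × 0.09673 = 0.5742 m.
Head loss: ΔE = (y₂ − y₁)³/(4y₁y₂) = (0.5742 − 0.09673)³/(4×0.09673×0.5742) = 0.1088/0.2222 = 0.4899 m.
P = γ·Q·ΔE = 9.81 × 0.2005 × 0.4899 = 0.9635 kW.

P = 0.9635 kW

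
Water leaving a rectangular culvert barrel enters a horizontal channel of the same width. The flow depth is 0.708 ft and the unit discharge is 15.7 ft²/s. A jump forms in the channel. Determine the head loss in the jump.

V₁ = q/y₁ = 15.7/0.708 = 22.2 ft/s. Fr₁ = V₁/√(g·y₁) = 22.2/√(32.2×0.708) = 4.64.
Bélanger equation: y₂/y₁ = ½[√(1 + 8Fr₁²) − 1] = ½[√173.6 − 1] = 6.09.
y₂ = 6.09 × 0.708 = 4.31 ft.
V₂ = q/y₂ = 15.7/4.31 = 3.64 ft/s. E₁ = y₁ + V₁²/2g = 8.34 ft; E₂ = y₂ + V₂²/2g = 4.52 ft. ΔE = E₁ − E₂ = 3.83 ft.

ΔE = 3.83 ft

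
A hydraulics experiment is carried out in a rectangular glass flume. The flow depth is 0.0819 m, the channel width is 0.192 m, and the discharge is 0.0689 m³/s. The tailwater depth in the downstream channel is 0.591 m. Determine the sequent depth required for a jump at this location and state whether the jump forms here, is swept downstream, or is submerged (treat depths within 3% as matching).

q = Q/b = 0.0689/0.192 = 0.359 m²/s; V₁ = q/y₁ = 4.38 m/s. Fr₁ = V₁/√(g·y₁) = 4.89.
Sequent-depth ratio: y₂/y₁ = ½[√(1 + 8Fr₁²) − 1] = ½[√192.2 − 1] = 6.43.
y₂ = 6.43 × 0.0819 = 0.527 m.
Tailwater y_tw = 0.591 m: y_tw > y₂, so the jump is submerged.

y₂ = 0.527 m; the jump is submerged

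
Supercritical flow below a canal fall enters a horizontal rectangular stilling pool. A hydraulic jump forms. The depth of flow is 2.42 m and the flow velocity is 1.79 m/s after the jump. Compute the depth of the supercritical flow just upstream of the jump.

Fr₂ = V₂/√(g·y₂) = 1.79/√(9.81×2.42) = 0.367.
Since the conjugate-depth ratio holds either way, y₁/y₂ = ½[√(1 + 8Fr₂²) − 1] = ½[√2.080 − 1] = 0.221.
y₁ = 0.221 × 2.42 = 0.535 m.

y₁ = 0.535 m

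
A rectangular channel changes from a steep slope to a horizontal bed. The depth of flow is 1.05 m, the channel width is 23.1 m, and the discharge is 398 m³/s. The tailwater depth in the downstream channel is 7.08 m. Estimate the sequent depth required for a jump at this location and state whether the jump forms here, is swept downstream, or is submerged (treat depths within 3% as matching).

y₂ = 7.09 m; the jump forms here

q = Q/b = 398/23.1 = 17.2 m²/s; V₁ = q/y₁ = 16.4 m/s. Fr₁ = V₁/√(g·y₁) = 5.11.
From the momentum equation for a rectangular channel, y₂/y₁ = ½[√(1 + 8Fr₁²) − 1] = ½[√210.1 − 1] = 6.75.
y₂ = 6.75 × 1.05 = 7.09 m.
Tailwater y_tw = 7.08 m: y_tw ≈ y₂, so the jump forms here.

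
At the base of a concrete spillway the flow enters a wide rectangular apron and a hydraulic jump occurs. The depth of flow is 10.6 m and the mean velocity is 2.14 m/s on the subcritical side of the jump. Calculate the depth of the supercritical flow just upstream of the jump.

Fr₂ = V₂/√(g·y₂) = 2.14/√(9.81×10.6) = 0.210.
Applying the sequent-depth relation in reverse, y₁/y₂ = ½[√(1 + 8Fr₂²) − 1] = ½[√1.352 − 1] = 0.0814.
y₁ = 0.0814 × 10.6 = 0.863 m.

y₁ = 0.863 m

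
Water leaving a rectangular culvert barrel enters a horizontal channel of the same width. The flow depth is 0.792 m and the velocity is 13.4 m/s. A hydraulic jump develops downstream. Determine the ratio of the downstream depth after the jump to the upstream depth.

Fr₁ = V₁/√(g·y₁) = 13.4/√(9.81×0.792) = 4.81.
From the momentum equation for a rectangular channel, y₂/y₁ = ½[√(1 + 8Fr₁²) − 1] = ½[√185.9 − 1] = 6.32.

y₂/y₁ = 6.32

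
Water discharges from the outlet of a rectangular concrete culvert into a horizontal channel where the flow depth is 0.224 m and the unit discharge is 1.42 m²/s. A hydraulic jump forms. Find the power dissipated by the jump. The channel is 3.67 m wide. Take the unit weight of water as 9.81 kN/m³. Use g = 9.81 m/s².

P = 49.0 kW

V₁ = q/y₁ = 1.42/0.224 = 6.34 m/s. Fr₁ = V₁/√(g·y₁) = 6.34/√(9.81×0.224) = 4.28.
Conjugate-depth relation: y₂/y₁ = ½[√(1 + 8Fr₁²) − 1] = ½[√147.3 − 1] = 5.57.
y₂ = 5.57 × 0.224 = 1.25 m.
V₂ = q/y₂ = 1.42/1.25 = 1.14 m/s. E₁ = y₁ + V₁²/2g = 2.27 m; E₂ = y₂ + V₂²/2g = 1.31 m. ΔE = E₁ − E₂ = 0.959 m.
Q = q·b = 1.42 × 3.67 = 5.21 m³/s. P = γ·Q·ΔE = 9.81 × 5.21 × 0.959 = 49.0 kW.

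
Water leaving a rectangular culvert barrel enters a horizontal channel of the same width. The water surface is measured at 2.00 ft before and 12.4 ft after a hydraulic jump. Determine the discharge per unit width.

q = 75.8 ft²/s

For a rectangular channel the momentum equation gives q² = ½·g·y₁·y₂·(y₁ + y₂) = ½×32.2×2.00×12.4×14.4 = 5750.
q = √5750 = 75.8 ft²/s.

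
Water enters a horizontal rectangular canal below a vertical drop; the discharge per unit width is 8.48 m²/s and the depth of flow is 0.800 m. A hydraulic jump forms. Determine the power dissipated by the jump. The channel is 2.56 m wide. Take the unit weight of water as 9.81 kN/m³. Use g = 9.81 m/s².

V₁ = q/y₁ = 8.48/0.800 = 10.6 m/s. Fr₁ = V₁/√(g·y₁) = 10.6/√(9.81×0.800) = 3.78.
Conjugate-depth relation: y₂/y₁ = ½[√(1 + 8Fr₁²) − 1] = ½[√115.5 − 1] = 4.87.
y₂ = 4.87 × 0.800 = 3.90 m.
Head loss: ΔE = (y₂ − y₁)³/(4y₁y₂) = (3.90 − 0.800)³/(4×0.800×3.90) = 29.8/12.5 = 2.39 m.
Q = q·b = 8.48 × 2.56 = 21.7 m³/s. P = γ·Q·ΔE = 9.81 × 21.7 × 2.39 = 508 kW.

P = 508 kW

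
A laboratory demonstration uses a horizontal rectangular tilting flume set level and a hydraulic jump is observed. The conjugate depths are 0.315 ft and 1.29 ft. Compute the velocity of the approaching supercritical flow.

V₁ = 10.3 ft/s

For a rectangular channel the momentum equation gives q² = ½·g·y₁·y₂·(y₁ + y₂) = ½×32.2×0.315×1.29×1.60 = 10.5.
q = √10.5 = 3.24 ft²/s.
V₁ = q/y₁ = 3.24/0.315 = 10.3 ft/s.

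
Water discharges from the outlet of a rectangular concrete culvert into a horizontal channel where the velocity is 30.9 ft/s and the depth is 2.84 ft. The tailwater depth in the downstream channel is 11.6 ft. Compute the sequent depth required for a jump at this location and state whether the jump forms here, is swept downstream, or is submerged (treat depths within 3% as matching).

Fr₁ = V₁/√(g·y₁) = 30.9/√(32.2×2.84) = 3.23.
From the momentum equation for a rectangular channel, y₂/y₁ = ½[√(1 + 8Fr₁²) − 1] = ½[√84.53 − 1] = 4.10.
y₂ = 4.10 × 2.84 = 11.6 ft.
Tailwater y_tw = 11.6 ft: y_tw ≈ y₂, so the jump forms here.

y₂ = 11.6 ft; the jump forms here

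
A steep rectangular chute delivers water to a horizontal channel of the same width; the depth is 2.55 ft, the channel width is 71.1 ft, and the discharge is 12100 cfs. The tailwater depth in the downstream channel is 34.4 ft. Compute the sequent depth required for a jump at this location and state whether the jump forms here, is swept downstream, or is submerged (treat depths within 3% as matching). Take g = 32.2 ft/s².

q = Q/b = 12100/71.1 = 170 ft²/s; V₁ = q/y₁ = 66.7 ft/s. Fr₁ = V₁/√(g·y₁) = 7.37.
By Bélanger, y₂/y₁ = ½[√(1 + 8Fr₁²) − 1] = ½[√435.0 − 1] = 9.93.
y₂ = 9.93 × 2.55 = 25.3 ft.
Tailwater y_tw = 34.4 ft: y_tw > y₂, so the jump is submerged.

y₂ = 25.3 ft; the jump is submerged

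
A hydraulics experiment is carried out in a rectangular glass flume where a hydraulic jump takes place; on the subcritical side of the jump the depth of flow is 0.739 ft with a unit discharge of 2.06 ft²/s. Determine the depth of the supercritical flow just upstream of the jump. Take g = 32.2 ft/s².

V₂ = q/y₂ = 2.06/0.739 = 2.79 ft/s; Fr₂ = V₂/√(g·y₂) = 0.571.
Since the conjugate-depth ratio holds either way, y₁/y₂ = ½[√(1 + 8Fr₂²) − 1] = ½[√3.612 − 1] = 0.450.
y₁ = 0.450 × 0.739 = 0.333 ft.

y₁ = 0.333 ft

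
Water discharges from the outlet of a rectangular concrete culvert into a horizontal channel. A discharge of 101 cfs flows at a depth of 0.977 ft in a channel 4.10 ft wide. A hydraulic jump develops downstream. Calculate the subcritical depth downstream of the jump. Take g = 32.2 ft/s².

q = Q/b = 101/4.10 = 24.6 ft²/s; V₁ = q/y₁ = 25.2 ft/s. Fr₁ = V₁/√(g·y₁) = 4.50.
By Bélanger, y₂/y₁ = ½[√(1 + 8Fr₁²) − 1] = ½[√162.7 − 1] = 5.88.
y₂ = 5.88 × 0.977 = 5.74 ft.

y₂ = 5.74 ft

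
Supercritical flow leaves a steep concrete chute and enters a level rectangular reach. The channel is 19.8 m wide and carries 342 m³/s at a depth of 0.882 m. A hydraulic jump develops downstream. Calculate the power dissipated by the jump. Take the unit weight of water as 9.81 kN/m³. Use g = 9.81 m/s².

P = 41297 kW

q = Q/b = 342/19.8 = 17.3 m²/s; V₁ = q/y₁ = 19.6 m/s. Fr₁ = V₁/√(g·y₁) = 6.66.
Bélanger equation: y₂/y₁ = ½[√(1 + 8Fr₁²) − 1] = ½[√355.6 − 1] = 8.93.
y₂ = 8.93 × 0.882 = 7.88 m.
Head loss: ΔE = (y₂ − y₁)³/(4y₁y₂) = (7.88 − 0.882)³/(4×0.882×7.88) = 342/27.8 = 12.3 m.
P = γ·Q·ΔE = 9.81 × 342 × 12.3 = 41297 kW.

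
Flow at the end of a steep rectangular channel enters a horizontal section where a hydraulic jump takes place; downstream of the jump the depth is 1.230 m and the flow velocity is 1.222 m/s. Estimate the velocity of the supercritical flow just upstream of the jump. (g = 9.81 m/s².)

Fr₂ = V₂/√(g·y₂) = 1.222/√(9.81×1.230) = 0.3518.
The Bélanger relation is symmetric: y₁/y₂ = ½[√(1 + 8Fr₂²) − 1] = ½[√1.9901 − 1] = 0.2053.
y₁ = 0.2053 × 1.230 = 0.2526 m.
V₁ = q/y₁ = 1.503/0.2526 = 5.951 m/s.

V₁ = 5.951 m/s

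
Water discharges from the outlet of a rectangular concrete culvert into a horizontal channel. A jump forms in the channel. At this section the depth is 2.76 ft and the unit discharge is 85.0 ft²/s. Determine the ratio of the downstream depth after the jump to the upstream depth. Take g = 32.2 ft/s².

V₁ = q/y₁ = 85.0/2.76 = 30.8 ft/s. Fr₁ = V₁/√(g·y₁) = 30.8/√(32.2×2.76) = 3.27.
By Bélanger, y₂/y₁ = ½[√(1 + 8Fr₁²) − 1] = ½[√86.38 − 1] = 4.15.

y₂/y₁ = 4.15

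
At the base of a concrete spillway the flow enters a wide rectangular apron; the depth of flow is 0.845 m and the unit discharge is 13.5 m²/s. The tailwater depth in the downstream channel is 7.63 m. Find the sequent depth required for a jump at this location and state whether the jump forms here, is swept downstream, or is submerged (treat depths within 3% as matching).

y₂ = 6.22 m; the jump is submerged

V₁ = q/y₁ = 13.5/0.845 = 16.0 m/s. Fr₁ = V₁/√(g·y₁) = 16.0/√(9.81×0.845) = 5.55.
By Bélanger, y₂/y₁ = ½[√(1 + 8Fr₁²) − 1] = ½[√247.3 − 1] = 7.36.
y₂ = 7.36 × 0.845 = 6.22 m.
Tailwater y_tw = 7.63 m: y_tw > y₂, so the jump is submerged.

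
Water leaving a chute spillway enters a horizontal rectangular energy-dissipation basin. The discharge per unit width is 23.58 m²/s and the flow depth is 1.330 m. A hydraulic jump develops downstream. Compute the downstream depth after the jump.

y₂ = 8.591 m

V₁ = q/y₁ = 23.58/1.330 = 17.73 m/s. Fr₁ = V₁/√(g·y₁) = 17.73/√(9.81×1.330) = 4.908.
From the momentum equation for a rectangular channel, y₂/y₁ = ½[√(1 + 8Fr₁²) − 1] = ½[√193.73 − 1] = 6.459.
y₂ = 6.459 × 1.330 = 8.591 m.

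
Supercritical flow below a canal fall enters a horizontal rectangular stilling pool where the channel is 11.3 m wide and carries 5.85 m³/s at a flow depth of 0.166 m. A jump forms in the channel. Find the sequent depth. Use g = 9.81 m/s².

q = Q/b = 5.85/11.3 = 0.518 m²/s; V₁ = q/y₁ = 3.12 m/s. Fr₁ = V₁/√(g·y₁) = 2.44.
From the momentum equation for a rectangular channel, y₂/y₁ = ½[√(1 + 8Fr₁²) − 1] = ½[√48.78 − 1] = 2.99.
y₂ = 2.99 × 0.166 = 0.497 m.

y₂ = 0.497 m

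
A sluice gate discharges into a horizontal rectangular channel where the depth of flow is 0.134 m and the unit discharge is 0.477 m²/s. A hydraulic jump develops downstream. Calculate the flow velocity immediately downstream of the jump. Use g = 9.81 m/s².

V₁ = q/y₁ = 0.477/0.134 = 3.56 m/s. Fr₁ = V₁/√(g·y₁) = 3.56/√(9.81×0.134) = 3.10.
Bélanger equation: y₂/y₁ = ½[√(1 + 8Fr₁²) − 1] = ½[√78.12 − 1] = 3.92.
y₂ = 3.92 × 0.134 = 0.525 m.
V₂ = q/y₂ = 0.477/0.525 = 0.908 m/s.

V₂ = 0.908 m/s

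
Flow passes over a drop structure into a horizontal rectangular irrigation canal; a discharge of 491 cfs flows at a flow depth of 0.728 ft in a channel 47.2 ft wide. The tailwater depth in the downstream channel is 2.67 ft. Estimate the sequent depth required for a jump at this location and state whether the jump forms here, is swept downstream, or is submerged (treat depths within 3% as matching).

q = Q/b = 491/47.2 = 10.4 ft²/s; V₁ = q/y₁ = 14.3 ft/s. Fr₁ = V₁/√(g·y₁) = 2.95.
Conjugate-depth relation: y₂/y₁ = ½[√(1 + 8Fr₁²) − 1] = ½[√70.68 − 1] = 3.70.
y₂ = 3.70 × 0.728 = 2.70 ft.
Tailwater y_tw = 2.67 ft: y_tw ≈ y₂, so the jump forms here.

y₂ = 2.70 ft; the jump forms here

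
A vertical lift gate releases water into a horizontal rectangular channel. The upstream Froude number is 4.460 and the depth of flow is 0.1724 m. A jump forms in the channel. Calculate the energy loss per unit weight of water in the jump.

ΔE = 0.8320 m

Fr₁ = 4.460 (given).
Sequent-depth ratio: y₂/y₁ = ½[√(1 + 8Fr₁²) − 1] = ½[√160.13 − 1] = 5.827.
y₂ = 5.827 × 0.1724 = 1.005 m.
V₁ = Fr₁·√(g·y₁) = 4.460×√(9.81×0.1724) = 5.800 m/s; q = V₁·y₁ = 0.9999 m²/s. V₂ = q/y₂ = 0.9999/1.005 = 0.9954 m/s. E₁ = y₁ + V₁²/2g = 1.887 m; E₂ = y₂ + V₂²/2g = 1.055 m. ΔE = E₁ − E₂ = 0.8320 m.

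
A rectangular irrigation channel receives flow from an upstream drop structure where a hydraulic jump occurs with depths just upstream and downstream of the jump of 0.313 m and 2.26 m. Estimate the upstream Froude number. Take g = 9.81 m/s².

Fr₁ = 5.45

For a rectangular channel the momentum equation gives q² = ½·g·y₁·y₂·(y₁ + y₂) = ½×9.81×0.313×2.26×2.57 = 8.93.
q = √8.93 = 2.99 m²/s.
V₁ = q/y₁ = 9.55 m/s; Fr₁ = V₁/√(g·y₁) = 5.45.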